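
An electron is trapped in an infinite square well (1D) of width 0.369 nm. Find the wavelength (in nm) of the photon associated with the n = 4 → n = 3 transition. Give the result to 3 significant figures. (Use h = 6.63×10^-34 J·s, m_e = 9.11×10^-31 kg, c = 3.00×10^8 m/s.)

E_1 = h²/(8m_eL²) = 4.430×10^-19 J, so ΔE = (4² − 3²)E_1 = 3.101×10^-18 J.
λ = hc/ΔE = (6.63×10^-34·3.00×10^8)/3.101×10^-18 = 6.41×10^-8 m = 64.1 nm.

λ = 64.1 nm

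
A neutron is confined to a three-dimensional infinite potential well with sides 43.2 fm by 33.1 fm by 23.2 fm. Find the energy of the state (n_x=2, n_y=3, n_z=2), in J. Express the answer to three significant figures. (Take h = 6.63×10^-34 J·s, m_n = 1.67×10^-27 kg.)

E = 5.85×10^-13 J

For a 3D rectangular well E = (h²/8m_n)·Σ n_i²/L_i² = (6.63×10^-34)²/(8·1.67×10^-27) · [2²/(43.2 fm)² + 3²/(33.1 fm)² + 2²/(23.2 fm)²].
Evaluating gives E = 5.85×10^-13 J.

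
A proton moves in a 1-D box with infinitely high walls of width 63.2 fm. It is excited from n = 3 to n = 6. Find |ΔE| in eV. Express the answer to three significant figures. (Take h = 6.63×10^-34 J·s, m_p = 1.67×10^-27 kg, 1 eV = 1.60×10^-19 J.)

|ΔE| = 1.39×10^6 eV

E_1 = h²/(8m_pL²) = 8.237×10^-15 J.
|ΔE| = |3² − 6²|·E_1 = 27·8.237×10^-15 J = 2.224×10^-13 J = 1.39×10^6 eV.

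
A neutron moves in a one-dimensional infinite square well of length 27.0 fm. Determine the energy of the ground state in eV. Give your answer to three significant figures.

For an infinite well E_n = n²h²/(8m_nL²), so E_1 = h²/(8m_nL²) = (6.626×10^-34)²/(8·1.675×10^-27·(2.70×10^-14 m)²) = 4.494×10^-14 J.
Converting, E_1 = 4.494×10^-14 J / (1.602×10^-19 J/eV) = 2.81×10^5 eV.

E_1 = 2.81×10^5 eV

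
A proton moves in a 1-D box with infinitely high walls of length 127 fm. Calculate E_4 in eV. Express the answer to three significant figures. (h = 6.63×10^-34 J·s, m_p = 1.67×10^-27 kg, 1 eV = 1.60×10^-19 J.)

E_4 = 2.04×10^5 eV

For an infinite well E_n = n²h²/(8m_pL²), so E_1 = h²/(8m_pL²) = (6.63×10^-34)²/(8·1.67×10^-27·(1.27×10^-13 m)²) = 2.040×10^-15 J.
Then E_4 = 4²·E_1 = 16·2.040×10^-15 J = 3.264×10^-14 J.
Converting, E_4 = 3.264×10^-14 J / (1.60×10^-19 J/eV) = 2.04×10^5 eV.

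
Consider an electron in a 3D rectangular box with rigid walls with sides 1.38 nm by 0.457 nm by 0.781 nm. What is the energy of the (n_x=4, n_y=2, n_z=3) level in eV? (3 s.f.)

E = 15.9 eV

For a 3D rectangular well E = (h²/8m_e)·Σ n_i²/L_i² = (6.626×10^-34)²/(8·9.109×10^-31) · [4²/(1.38 nm)² + 2²/(0.457 nm)² + 3²/(0.781 nm)²].
Evaluating gives E = 2.549×10^-18 J = 15.9 eV.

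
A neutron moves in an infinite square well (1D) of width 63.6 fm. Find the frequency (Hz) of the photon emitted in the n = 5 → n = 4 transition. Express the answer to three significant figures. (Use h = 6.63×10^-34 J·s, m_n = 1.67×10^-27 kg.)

f = 1.10×10^20 Hz

E_1 = h²/(8m_nL²) = 8.134×10^-15 J and ΔE = (5² − 4²)E_1 = 7.321×10^-14 J.
f = ΔE/h = 7.321×10^-14/6.63×10^-34 = 1.10×10^20 Hz.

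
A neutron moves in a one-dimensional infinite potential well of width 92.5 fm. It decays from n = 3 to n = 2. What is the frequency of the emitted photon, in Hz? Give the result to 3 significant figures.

E_1 = h²/(8m_nL²) = 3.829×10^-15 J and ΔE = (3² − 2²)E_1 = 1.914×10^-14 J.
f = ΔE/h = 1.914×10^-14/6.626×10^-34 = 2.89×10^19 Hz.

f = 2.89×10^19 Hz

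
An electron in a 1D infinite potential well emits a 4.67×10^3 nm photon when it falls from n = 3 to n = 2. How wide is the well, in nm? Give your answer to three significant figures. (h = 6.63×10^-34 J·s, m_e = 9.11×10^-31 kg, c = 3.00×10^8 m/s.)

L = 2.66 nm

The photon carries ΔE = hc/λ = 6.63×10^-34·3.00×10^8/4.67×10^-6 m = 4.259×10^-20 J.
Since ΔE = (3² − 2²)E_1, E_1 = 8.518×10^-21 J, and L = h/√(8m_eE_1) = 2.66×10^-9 m = 2.66 nm.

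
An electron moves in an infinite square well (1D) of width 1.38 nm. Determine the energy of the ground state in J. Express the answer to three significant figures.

E_1 = 3.16×10^-20 J

For an infinite well E_n = n²h²/(8m_eL²), so E_1 = h²/(8m_eL²) = (6.626×10^-34)²/(8·9.109×10^-31·(1.38×10^-9 m)²) = 3.164×10^-20 J.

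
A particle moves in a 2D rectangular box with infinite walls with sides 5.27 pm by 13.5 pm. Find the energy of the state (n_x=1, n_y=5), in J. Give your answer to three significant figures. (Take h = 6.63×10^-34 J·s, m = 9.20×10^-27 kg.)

For a 2D rectangular well E = (h²/8m)·Σ n_i²/L_i² = (6.63×10^-34)²/(8·9.20×10^-27) · [1²/(5.27 pm)² + 5²/(13.5 pm)²].
Evaluating gives E = 1.03×10^-18 J.

E = 1.03×10^-18 J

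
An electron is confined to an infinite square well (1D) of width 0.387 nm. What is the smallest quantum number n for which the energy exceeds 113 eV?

E_1 = h²/(8m_eL²) = 4.023×10^-19 J = 2.511 eV.
Need n² > 113/2.511 = 45.00, i.e. n > 6.708.
The smallest integer satisfying this is n = 7.

n = 7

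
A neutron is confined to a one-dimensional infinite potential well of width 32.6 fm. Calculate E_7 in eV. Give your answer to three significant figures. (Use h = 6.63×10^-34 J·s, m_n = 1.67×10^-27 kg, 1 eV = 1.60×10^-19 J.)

For an infinite well E_n = n²h²/(8m_nL²), so E_1 = h²/(8m_nL²) = (6.63×10^-34)²/(8·1.67×10^-27·(3.26×10^-14 m)²) = 3.096×10^-14 J.
Then E_7 = 7²·E_1 = 49·3.096×10^-14 J = 1.517×10^-12 J.
Converting, E_7 = 1.517×10^-12 J / (1.60×10^-19 J/eV) = 9.48×10^6 eV.

E_7 = 9.48×10^6 eV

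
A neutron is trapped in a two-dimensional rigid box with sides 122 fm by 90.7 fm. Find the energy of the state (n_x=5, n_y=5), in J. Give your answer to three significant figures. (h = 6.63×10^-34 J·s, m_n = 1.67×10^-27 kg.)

E = 1.55×10^-13 J

For a 2D rectangular well E = (h²/8m_n)·Σ n_i²/L_i² = (6.63×10^-34)²/(8·1.67×10^-27) · [5²/(122 fm)² + 5²/(90.7 fm)²].
Evaluating gives E = 1.55×10^-13 J.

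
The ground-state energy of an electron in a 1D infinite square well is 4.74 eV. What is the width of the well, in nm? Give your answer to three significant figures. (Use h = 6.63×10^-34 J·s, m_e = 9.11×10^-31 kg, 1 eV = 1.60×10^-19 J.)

L = 0.282 nm

From E_n = n²h²/(8m_eL²), L = n·h/√(8m_eE_n).
E_1 = 4.74 eV = 7.584×10^-19 J, so L = 1·6.63×10^-34/√(8·9.11×10^-31·7.584×10^-19) = 2.82×10^-10 m = 0.282 nm.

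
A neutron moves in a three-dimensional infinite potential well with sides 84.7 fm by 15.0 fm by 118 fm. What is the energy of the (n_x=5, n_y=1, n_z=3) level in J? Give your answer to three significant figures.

For a 3D rectangular well E = (h²/8m_n)·Σ n_i²/L_i² = (6.626×10^-34)²/(8·1.675×10^-27) · [5²/(84.7 fm)² + 1²/(15.0 fm)² + 3²/(118 fm)²].
Evaluating gives E = 2.81×10^-13 J.

E = 2.81×10^-13 J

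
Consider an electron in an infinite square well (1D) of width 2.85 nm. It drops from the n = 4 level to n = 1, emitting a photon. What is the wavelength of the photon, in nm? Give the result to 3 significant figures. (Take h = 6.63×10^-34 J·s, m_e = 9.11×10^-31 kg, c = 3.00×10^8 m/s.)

λ = 1.79×10^3 nm

E_1 = h²/(8m_eL²) = 7.426×10^-21 J, so ΔE = (4² − 1²)E_1 = 1.114×10^-19 J.
λ = hc/ΔE = (6.63×10^-34·3.00×10^8)/1.114×10^-19 = 1.79×10^-6 m = 1.79×10^3 nm.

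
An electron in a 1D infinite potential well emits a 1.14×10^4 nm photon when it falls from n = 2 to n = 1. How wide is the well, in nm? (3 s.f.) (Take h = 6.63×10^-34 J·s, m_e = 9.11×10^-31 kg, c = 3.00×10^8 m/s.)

The photon carries ΔE = hc/λ = 6.63×10^-34·3.00×10^8/1.14×10^-5 m = 1.745×10^-20 J.
Since ΔE = (2² − 1²)E_1, E_1 = 5.817×10^-21 J, and L = h/√(8m_eE_1) = 3.22×10^-9 m = 3.22 nm.

L = 3.22 nm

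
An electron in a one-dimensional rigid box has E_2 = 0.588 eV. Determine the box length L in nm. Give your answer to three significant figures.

From E_n = n²h²/(8m_eL²), L = n·h/√(8m_eE_n).
E_2 = 0.588 eV = 9.420×10^-20 J, so L = 2·6.626×10^-34/√(8·9.109×10^-31·9.420×10^-20) = 1.60×10^-9 m = 1.60 nm.

L = 1.60 nm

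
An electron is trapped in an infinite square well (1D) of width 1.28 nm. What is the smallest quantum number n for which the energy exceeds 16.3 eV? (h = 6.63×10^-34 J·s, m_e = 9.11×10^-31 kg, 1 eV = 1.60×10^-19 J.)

E_1 = h²/(8m_eL²) = 3.681×10^-20 J = 0.2301 eV.
Need n² > 16.3/0.2301 = 70.84, i.e. n > 8.417.
The smallest integer satisfying this is n = 9.

n = 9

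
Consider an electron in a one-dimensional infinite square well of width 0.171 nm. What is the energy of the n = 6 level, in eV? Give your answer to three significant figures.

E_6 = 463 eV

For an infinite well E_n = n²h²/(8m_eL²), so E_1 = h²/(8m_eL²) = (6.626×10^-34)²/(8·9.109×10^-31·(1.71×10^-10 m)²) = 2.060×10^-18 J.
Then E_6 = 6²·E_1 = 36·2.060×10^-18 J = 7.416×10^-17 J.
Converting, E_6 = 7.416×10^-17 J / (1.602×10^-19 J/eV) = 463 eV.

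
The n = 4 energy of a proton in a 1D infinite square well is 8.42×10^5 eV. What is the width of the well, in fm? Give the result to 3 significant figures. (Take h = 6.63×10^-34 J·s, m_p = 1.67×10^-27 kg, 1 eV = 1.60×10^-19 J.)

L = 62.5 fm

From E_n = n²h²/(8m_pL²), L = n·h/√(8m_pE_n).
E_4 = 8.42×10^5 eV = 1.347×10^-13 J, so L = 4·6.63×10^-34/√(8·1.67×10^-27·1.347×10^-13) = 6.25×10^-14 m = 62.5 fm.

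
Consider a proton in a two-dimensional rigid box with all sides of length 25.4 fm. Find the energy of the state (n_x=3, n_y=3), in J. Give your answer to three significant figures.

E = 9.15×10^-13 J

For a 2D rectangular well E = (h²/8m_p)·Σ n_i²/L_i² = (6.626×10^-34)²/(8·1.673×10^-27) · [3²/(25.4 fm)² + 3²/(25.4 fm)²].
Evaluating gives E = 9.15×10^-13 J.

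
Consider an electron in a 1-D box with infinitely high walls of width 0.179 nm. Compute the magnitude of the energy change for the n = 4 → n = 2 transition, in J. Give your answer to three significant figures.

E_1 = h²/(8m_eL²) = 1.880×10^-18 J.
|ΔE| = |4² − 2²|·E_1 = 12·1.880×10^-18 J = 2.26×10^-17 J.

|ΔE| = 2.26×10^-17 J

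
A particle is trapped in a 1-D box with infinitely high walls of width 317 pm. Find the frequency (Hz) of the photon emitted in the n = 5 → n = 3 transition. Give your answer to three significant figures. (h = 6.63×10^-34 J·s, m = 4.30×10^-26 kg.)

f = 3.07×10^11 Hz

E_1 = h²/(8mL²) = 1.272×10^-23 J and ΔE = (5² − 3²)E_1 = 2.035×10^-22 J.
f = ΔE/h = 2.035×10^-22/6.63×10^-34 = 3.07×10^11 Hz.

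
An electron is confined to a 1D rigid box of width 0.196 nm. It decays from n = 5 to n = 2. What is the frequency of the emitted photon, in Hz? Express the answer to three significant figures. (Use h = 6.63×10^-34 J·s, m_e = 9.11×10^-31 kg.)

f = 4.97×10^16 Hz

E_1 = h²/(8m_eL²) = 1.570×10^-18 J and ΔE = (5² − 2²)E_1 = 3.297×10^-17 J.
f = ΔE/h = 3.297×10^-17/6.63×10^-34 = 4.97×10^16 Hz.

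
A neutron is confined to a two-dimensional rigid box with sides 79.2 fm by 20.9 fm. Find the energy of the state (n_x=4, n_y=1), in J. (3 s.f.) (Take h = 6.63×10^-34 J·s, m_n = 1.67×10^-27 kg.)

For a 2D rectangular well E = (h²/8m_n)·Σ n_i²/L_i² = (6.63×10^-34)²/(8·1.67×10^-27) · [4²/(79.2 fm)² + 1²/(20.9 fm)²].
Evaluating gives E = 1.59×10^-13 J.

E = 1.59×10^-13 J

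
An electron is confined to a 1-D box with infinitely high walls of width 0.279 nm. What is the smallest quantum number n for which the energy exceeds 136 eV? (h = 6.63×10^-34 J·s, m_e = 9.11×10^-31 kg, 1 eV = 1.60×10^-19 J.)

n = 6

E_1 = h²/(8m_eL²) = 7.748×10^-19 J = 4.843 eV.
Need n² > 136/4.843 = 28.08, i.e. n > 5.299.
The smallest integer satisfying this is n = 6.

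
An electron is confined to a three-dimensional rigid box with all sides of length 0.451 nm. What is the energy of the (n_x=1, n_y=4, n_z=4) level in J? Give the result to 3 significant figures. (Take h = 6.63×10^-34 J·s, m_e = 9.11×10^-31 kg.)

For a 3D rectangular well E = (h²/8m_e)·Σ n_i²/L_i² = (6.63×10^-34)²/(8·9.11×10^-31) · [1²/(0.451 nm)² + 4²/(0.451 nm)² + 4²/(0.451 nm)²].
Evaluating gives E = 9.79×10^-18 J.

E = 9.79×10^-18 J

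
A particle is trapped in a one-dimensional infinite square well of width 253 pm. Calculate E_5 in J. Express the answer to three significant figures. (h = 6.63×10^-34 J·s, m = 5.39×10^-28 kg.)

For an infinite well E_n = n²h²/(8mL²), so E_1 = h²/(8mL²) = (6.63×10^-34)²/(8·5.39×10^-28·(2.53×10^-10 m)²) = 1.593×10^-21 J.
Then E_5 = 5²·E_1 = 25·1.593×10^-21 J = 3.98×10^-20 J.

E_5 = 3.98×10^-20 J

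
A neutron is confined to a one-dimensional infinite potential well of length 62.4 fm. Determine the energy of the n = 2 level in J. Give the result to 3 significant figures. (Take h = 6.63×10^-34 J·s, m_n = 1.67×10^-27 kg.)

E_2 = 3.38×10^-14 J

For an infinite well E_n = n²h²/(8m_nL²), so E_1 = h²/(8m_nL²) = (6.63×10^-34)²/(8·1.67×10^-27·(6.24×10^-14 m)²) = 8.450×10^-15 J.
Then E_2 = 2²·E_1 = 4·8.450×10^-15 J = 3.38×10^-14 J.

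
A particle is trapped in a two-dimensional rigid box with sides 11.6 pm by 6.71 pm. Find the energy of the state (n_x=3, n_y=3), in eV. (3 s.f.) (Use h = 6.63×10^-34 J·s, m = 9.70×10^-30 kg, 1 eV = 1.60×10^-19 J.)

For a 2D rectangular well E = (h²/8m)·Σ n_i²/L_i² = (6.63×10^-34)²/(8·9.70×10^-30) · [3²/(11.6 pm)² + 3²/(6.71 pm)²].
Evaluating gives E = 1.511×10^-15 J = 9.44×10^3 eV.

E = 9.44×10^3 eV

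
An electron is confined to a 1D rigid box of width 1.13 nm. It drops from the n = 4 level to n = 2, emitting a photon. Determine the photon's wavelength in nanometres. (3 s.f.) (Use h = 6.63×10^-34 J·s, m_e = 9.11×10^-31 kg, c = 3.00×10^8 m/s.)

E_1 = h²/(8m_eL²) = 4.723×10^-20 J, so ΔE = (4² − 2²)E_1 = 5.668×10^-19 J.
λ = hc/ΔE = (6.63×10^-34·3.00×10^8)/5.668×10^-19 = 3.51×10^-7 m = 351 nm.

λ = 351 nm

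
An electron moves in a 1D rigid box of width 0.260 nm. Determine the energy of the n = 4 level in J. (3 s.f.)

E_4 = 1.43×10^-17 J

For an infinite well E_n = n²h²/(8m_eL²), so E_1 = h²/(8m_eL²) = (6.626×10^-34)²/(8·9.109×10^-31·(2.60×10^-10 m)²) = 8.912×10^-19 J.
Then E_4 = 4²·E_1 = 16·8.912×10^-19 J = 1.43×10^-17 J.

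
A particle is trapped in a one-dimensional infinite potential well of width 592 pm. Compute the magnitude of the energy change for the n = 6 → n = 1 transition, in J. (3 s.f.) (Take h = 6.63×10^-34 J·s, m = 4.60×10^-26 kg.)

|ΔE| = 1.19×10^-22 J

E_1 = h²/(8mL²) = 3.408×10^-24 J.
|ΔE| = |6² − 1²|·E_1 = 35·3.408×10^-24 J = 1.19×10^-22 J.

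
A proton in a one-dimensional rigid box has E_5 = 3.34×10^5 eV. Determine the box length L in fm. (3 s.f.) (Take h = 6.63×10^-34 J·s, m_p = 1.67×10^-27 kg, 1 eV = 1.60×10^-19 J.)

From E_n = n²h²/(8m_pL²), L = n·h/√(8m_pE_n).
E_5 = 3.34×10^5 eV = 5.344×10^-14 J, so L = 5·6.63×10^-34/√(8·1.67×10^-27·5.344×10^-14) = 1.24×10^-13 m = 124 fm.

L = 124 fm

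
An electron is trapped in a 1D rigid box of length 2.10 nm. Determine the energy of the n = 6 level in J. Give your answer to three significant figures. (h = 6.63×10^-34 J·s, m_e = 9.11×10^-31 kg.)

For an infinite well E_n = n²h²/(8m_eL²), so E_1 = h²/(8m_eL²) = (6.63×10^-34)²/(8·9.11×10^-31·(2.10×10^-9 m)²) = 1.368×10^-20 J.
Then E_6 = 6²·E_1 = 36·1.368×10^-20 J = 4.92×10^-19 J.

E_6 = 4.92×10^-19 J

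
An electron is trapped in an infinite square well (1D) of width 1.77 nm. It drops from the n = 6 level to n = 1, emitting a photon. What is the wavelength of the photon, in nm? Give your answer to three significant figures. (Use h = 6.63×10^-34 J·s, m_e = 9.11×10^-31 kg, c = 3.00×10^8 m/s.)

λ = 295 nm

E_1 = h²/(8m_eL²) = 1.925×10^-20 J, so ΔE = (6² − 1²)E_1 = 6.738×10^-19 J.
λ = hc/ΔE = (6.63×10^-34·3.00×10^8)/6.738×10^-19 = 2.95×10^-7 m = 295 nm.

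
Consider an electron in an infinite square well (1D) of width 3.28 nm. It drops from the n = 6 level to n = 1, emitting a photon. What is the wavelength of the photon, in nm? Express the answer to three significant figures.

λ = 1.01×10^3 nm

E_1 = h²/(8m_eL²) = 5.600×10^-21 J, so ΔE = (6² − 1²)E_1 = 1.960×10^-19 J.
λ = hc/ΔE = (6.626×10^-34·2.998×10^8)/1.960×10^-19 = 1.01×10^-6 m = 1.01×10^3 nm.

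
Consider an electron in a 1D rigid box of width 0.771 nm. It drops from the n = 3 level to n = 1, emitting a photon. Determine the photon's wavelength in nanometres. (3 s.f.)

E_1 = h²/(8m_eL²) = 1.014×10^-19 J, so ΔE = (3² − 1²)E_1 = 8.112×10^-19 J.
λ = hc/ΔE = (6.626×10^-34·2.998×10^8)/8.112×10^-19 = 2.45×10^-7 m = 245 nm.

λ = 245 nm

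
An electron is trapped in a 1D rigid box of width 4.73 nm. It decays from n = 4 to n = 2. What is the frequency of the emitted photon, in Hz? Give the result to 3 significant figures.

E_1 = h²/(8m_eL²) = 2.693×10^-21 J and ΔE = (4² − 2²)E_1 = 3.232×10^-20 J.
f = ΔE/h = 3.232×10^-20/6.626×10^-34 = 4.88×10^13 Hz.

f = 4.88×10^13 Hz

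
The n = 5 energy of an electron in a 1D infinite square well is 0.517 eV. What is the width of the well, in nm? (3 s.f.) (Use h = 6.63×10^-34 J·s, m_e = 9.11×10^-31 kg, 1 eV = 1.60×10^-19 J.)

L = 4.27 nm

From E_n = n²h²/(8m_eL²), L = n·h/√(8m_eE_n).
E_5 = 0.517 eV = 8.272×10^-20 J, so L = 5·6.63×10^-34/√(8·9.11×10^-31·8.272×10^-20) = 4.27×10^-9 m = 4.27 nm.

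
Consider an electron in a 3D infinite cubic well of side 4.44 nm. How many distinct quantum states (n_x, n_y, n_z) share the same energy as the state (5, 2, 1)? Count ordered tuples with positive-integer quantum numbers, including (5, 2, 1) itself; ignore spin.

degeneracy = 6

The level has n_x² + n_y² + n_z² = 30. The ordered positive-integer solutions are (1, 2, 5), (1, 5, 2), (2, 1, 5), (2, 5, 1), (5, 1, 2), (5, 2, 1).
That gives 6 states.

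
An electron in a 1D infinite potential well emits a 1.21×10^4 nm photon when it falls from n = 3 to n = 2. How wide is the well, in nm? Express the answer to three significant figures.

The photon carries ΔE = hc/λ = 6.626×10^-34·2.998×10^8/1.21×10^-5 m = 1.642×10^-20 J.
Since ΔE = (3² − 2²)E_1, E_1 = 3.284×10^-21 J, and L = h/√(8m_eE_1) = 4.28×10^-9 m = 4.28 nm.

L = 4.28 nm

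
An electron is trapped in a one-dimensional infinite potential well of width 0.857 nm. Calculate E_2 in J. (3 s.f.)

For an infinite well E_n = n²h²/(8m_eL²), so E_1 = h²/(8m_eL²) = (6.626×10^-34)²/(8·9.109×10^-31·(8.57×10^-10 m)²) = 8.203×10^-20 J.
Then E_2 = 2²·E_1 = 4·8.203×10^-20 J = 3.28×10^-19 J.

E_2 = 3.28×10^-19 J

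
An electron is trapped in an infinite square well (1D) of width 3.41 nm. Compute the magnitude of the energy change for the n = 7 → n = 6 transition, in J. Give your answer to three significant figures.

E_1 = h²/(8m_eL²) = 5.181×10^-21 J.
|ΔE| = |7² − 6²|·E_1 = 13·5.181×10^-21 J = 6.74×10^-20 J.

|ΔE| = 6.74×10^-20 J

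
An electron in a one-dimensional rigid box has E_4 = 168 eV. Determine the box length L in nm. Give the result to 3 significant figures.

L = 0.189 nm

From E_n = n²h²/(8m_eL²), L = n·h/√(8m_eE_n).
E_4 = 168 eV = 2.691×10^-17 J, so L = 4·6.626×10^-34/√(8·9.109×10^-31·2.691×10^-17) = 1.89×10^-10 m = 0.189 nm.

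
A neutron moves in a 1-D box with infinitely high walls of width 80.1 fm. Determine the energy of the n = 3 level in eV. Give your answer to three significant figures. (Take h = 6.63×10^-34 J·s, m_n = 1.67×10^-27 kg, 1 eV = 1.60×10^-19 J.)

E_3 = 2.88×10^5 eV

For an infinite well E_n = n²h²/(8m_nL²), so E_1 = h²/(8m_nL²) = (6.63×10^-34)²/(8·1.67×10^-27·(8.01×10^-14 m)²) = 5.128×10^-15 J.
Then E_3 = 3²·E_1 = 9·5.128×10^-15 J = 4.615×10^-14 J.
Converting, E_3 = 4.615×10^-14 J / (1.60×10^-19 J/eV) = 2.88×10^5 eV.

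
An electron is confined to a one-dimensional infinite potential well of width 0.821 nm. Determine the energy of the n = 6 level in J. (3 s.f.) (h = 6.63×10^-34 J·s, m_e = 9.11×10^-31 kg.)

E_6 = 3.22×10^-18 J

For an infinite well E_n = n²h²/(8m_eL²), so E_1 = h²/(8m_eL²) = (6.63×10^-34)²/(8·9.11×10^-31·(8.21×10^-10 m)²) = 8.948×10^-20 J.
Then E_6 = 6²·E_1 = 36·8.948×10^-20 J = 3.22×10^-18 J.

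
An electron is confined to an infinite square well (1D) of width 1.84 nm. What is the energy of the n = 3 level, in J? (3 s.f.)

For an infinite well E_n = n²h²/(8m_eL²), so E_1 = h²/(8m_eL²) = (6.626×10^-34)²/(8·9.109×10^-31·(1.84×10^-9 m)²) = 1.780×10^-20 J.
Then E_3 = 3²·E_1 = 9·1.780×10^-20 J = 1.60×10^-19 J.

E_3 = 1.60×10^-19 J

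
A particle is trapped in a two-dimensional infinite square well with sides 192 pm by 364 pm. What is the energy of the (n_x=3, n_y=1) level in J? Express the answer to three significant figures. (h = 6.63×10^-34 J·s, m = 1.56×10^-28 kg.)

E = 8.86×10^-20 J

For a 2D rectangular well E = (h²/8m)·Σ n_i²/L_i² = (6.63×10^-34)²/(8·1.56×10^-28) · [3²/(192 pm)² + 1²/(364 pm)²].
Evaluating gives E = 8.86×10^-20 J.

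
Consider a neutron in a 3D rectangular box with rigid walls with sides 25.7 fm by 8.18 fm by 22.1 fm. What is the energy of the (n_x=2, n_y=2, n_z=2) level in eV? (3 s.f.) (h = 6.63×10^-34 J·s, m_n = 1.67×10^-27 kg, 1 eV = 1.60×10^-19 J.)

E = 1.52×10^7 eV

For a 3D rectangular well E = (h²/8m_n)·Σ n_i²/L_i² = (6.63×10^-34)²/(8·1.67×10^-27) · [2²/(25.7 fm)² + 2²/(8.18 fm)² + 2²/(22.1 fm)²].
Evaluating gives E = 2.436×10^-12 J = 1.52×10^7 eV.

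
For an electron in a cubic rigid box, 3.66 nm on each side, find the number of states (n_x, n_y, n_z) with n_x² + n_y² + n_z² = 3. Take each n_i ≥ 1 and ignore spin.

degeneracy = 1

The level has n_x² + n_y² + n_z² = 3. The ordered positive-integer solutions are (1, 1, 1).
That gives 1 state.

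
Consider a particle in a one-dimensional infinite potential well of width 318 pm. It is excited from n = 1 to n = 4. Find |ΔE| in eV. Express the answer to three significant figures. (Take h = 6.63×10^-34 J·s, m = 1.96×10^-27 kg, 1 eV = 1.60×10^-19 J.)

E_1 = h²/(8mL²) = 2.772×10^-22 J.
|ΔE| = |1² − 4²|·E_1 = 15·2.772×10^-22 J = 4.158×10^-21 J = 0.0260 eV.

|ΔE| = 0.0260 eV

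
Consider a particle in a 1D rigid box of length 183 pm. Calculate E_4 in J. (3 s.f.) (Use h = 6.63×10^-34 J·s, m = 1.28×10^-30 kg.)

E_4 = 2.05×10^-17 J

For an infinite well E_n = n²h²/(8mL²), so E_1 = h²/(8mL²) = (6.63×10^-34)²/(8·1.28×10^-30·(1.83×10^-10 m)²) = 1.282×10^-18 J.
Then E_4 = 4²·E_1 = 16·1.282×10^-18 J = 2.05×10^-17 J.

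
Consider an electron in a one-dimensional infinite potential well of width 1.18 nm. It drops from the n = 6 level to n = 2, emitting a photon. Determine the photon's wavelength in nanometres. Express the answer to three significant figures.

E_1 = h²/(8m_eL²) = 4.327×10^-20 J, so ΔE = (6² − 2²)E_1 = 1.385×10^-18 J.
λ = hc/ΔE = (6.626×10^-34·2.998×10^8)/1.385×10^-18 = 1.43×10^-7 m = 143 nm.

λ = 143 nm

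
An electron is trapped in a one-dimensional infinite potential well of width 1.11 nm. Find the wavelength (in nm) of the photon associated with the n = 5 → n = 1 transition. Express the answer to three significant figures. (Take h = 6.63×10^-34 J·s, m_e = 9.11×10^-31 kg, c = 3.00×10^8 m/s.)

E_1 = h²/(8m_eL²) = 4.895×10^-20 J, so ΔE = (5² − 1²)E_1 = 1.175×10^-18 J.
λ = hc/ΔE = (6.63×10^-34·3.00×10^8)/1.175×10^-18 = 1.69×10^-7 m = 169 nm.

λ = 169 nm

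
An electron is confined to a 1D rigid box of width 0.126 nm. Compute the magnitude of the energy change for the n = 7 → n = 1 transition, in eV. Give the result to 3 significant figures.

E_1 = h²/(8m_eL²) = 3.795×10^-18 J.
|ΔE| = |7² − 1²|·E_1 = 48·3.795×10^-18 J = 1.822×10^-16 J = 1.14×10^3 eV.

|ΔE| = 1.14×10^3 eV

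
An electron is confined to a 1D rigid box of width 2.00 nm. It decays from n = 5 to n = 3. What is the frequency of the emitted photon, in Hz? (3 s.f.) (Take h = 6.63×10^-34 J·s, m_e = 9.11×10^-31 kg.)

f = 3.64×10^14 Hz

E_1 = h²/(8m_eL²) = 1.508×10^-20 J and ΔE = (5² − 3²)E_1 = 2.413×10^-19 J.
f = ΔE/h = 2.413×10^-19/6.63×10^-34 = 3.64×10^14 Hz.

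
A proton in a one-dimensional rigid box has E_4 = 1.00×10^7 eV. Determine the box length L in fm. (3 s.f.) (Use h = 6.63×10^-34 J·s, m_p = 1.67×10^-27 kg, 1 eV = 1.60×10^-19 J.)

From E_n = n²h²/(8m_pL²), L = n·h/√(8m_pE_n).
E_4 = 1.00×10^7 eV = 1.600×10^-12 J, so L = 4·6.63×10^-34/√(8·1.67×10^-27·1.600×10^-12) = 1.81×10^-14 m = 18.1 fm.

L = 18.1 fm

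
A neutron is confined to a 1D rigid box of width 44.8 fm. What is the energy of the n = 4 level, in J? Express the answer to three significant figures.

For an infinite well E_n = n²h²/(8m_nL²), so E_1 = h²/(8m_nL²) = (6.626×10^-34)²/(8·1.675×10^-27·(4.48×10^-14 m)²) = 1.632×10^-14 J.
Then E_4 = 4²·E_1 = 16·1.632×10^-14 J = 2.61×10^-13 J.

E_4 = 2.61×10^-13 J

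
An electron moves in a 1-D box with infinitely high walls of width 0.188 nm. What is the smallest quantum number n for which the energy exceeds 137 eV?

E_1 = h²/(8m_eL²) = 1.705×10^-18 J = 10.64 eV.
Need n² > 137/10.64 = 12.88, i.e. n > 3.589.
The smallest integer satisfying this is n = 4.

n = 4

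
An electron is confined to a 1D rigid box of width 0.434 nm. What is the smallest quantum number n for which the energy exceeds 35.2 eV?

E_1 = h²/(8m_eL²) = 3.199×10^-19 J = 1.997 eV.
Need n² > 35.2/1.997 = 17.63, i.e. n > 4.199.
The smallest integer satisfying this is n = 5.

n = 5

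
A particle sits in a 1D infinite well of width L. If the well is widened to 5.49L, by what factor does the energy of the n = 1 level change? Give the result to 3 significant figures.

E_n ∝ 1/L², so the energy scales by 1/5.49² = 0.0332.

0.0332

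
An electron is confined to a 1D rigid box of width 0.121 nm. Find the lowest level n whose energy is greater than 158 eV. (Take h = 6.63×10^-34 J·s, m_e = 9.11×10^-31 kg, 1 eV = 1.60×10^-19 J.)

E_1 = h²/(8m_eL²) = 4.120×10^-18 J = 25.75 eV.
Need n² > 158/25.75 = 6.136, i.e. n > 2.477.
The smallest integer satisfying this is n = 3.

n = 3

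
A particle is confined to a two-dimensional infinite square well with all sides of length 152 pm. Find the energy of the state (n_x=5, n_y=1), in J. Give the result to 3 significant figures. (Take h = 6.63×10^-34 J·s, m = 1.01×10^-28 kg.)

E = 6.12×10^-19 J

For a 2D rectangular well E = (h²/8m)·Σ n_i²/L_i² = (6.63×10^-34)²/(8·1.01×10^-28) · [5²/(152 pm)² + 1²/(152 pm)²].
Evaluating gives E = 6.12×10^-19 J.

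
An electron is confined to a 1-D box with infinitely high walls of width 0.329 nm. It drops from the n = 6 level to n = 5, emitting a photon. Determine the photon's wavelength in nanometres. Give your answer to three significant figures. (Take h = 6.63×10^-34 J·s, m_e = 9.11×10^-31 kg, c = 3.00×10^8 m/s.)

E_1 = h²/(8m_eL²) = 5.572×10^-19 J, so ΔE = (6² − 5²)E_1 = 6.129×10^-18 J.
λ = hc/ΔE = (6.63×10^-34·3.00×10^8)/6.129×10^-18 = 3.25×10^-8 m = 32.5 nm.

λ = 32.5 nm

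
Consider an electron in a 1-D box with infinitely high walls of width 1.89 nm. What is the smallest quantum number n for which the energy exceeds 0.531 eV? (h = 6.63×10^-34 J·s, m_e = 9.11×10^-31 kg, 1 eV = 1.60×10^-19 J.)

n = 3

E_1 = h²/(8m_eL²) = 1.688×10^-20 J = 0.1055 eV.
Need n² > 0.531/0.1055 = 5.033, i.e. n > 2.243.
The smallest integer satisfying this is n = 3.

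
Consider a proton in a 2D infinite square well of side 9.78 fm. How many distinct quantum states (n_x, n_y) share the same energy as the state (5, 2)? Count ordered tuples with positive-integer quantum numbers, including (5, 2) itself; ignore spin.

degeneracy = 2

The level has n_x² + n_y² = 29. The ordered positive-integer solutions are (2, 5), (5, 2).
That gives 2 states.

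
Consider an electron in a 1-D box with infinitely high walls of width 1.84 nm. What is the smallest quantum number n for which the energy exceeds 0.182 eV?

n = 2

E_1 = h²/(8m_eL²) = 1.780×10^-20 J = 0.1111 eV.
Need n² > 0.182/0.1111 = 1.638, i.e. n > 1.280.
The smallest integer satisfying this is n = 2.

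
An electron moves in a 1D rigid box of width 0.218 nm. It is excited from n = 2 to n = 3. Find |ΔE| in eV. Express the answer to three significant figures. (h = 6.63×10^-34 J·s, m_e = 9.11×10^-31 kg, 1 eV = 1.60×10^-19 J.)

|ΔE| = 39.7 eV

E_1 = h²/(8m_eL²) = 1.269×10^-18 J.
|ΔE| = |2² − 3²|·E_1 = 5·1.269×10^-18 J = 6.345×10^-18 J = 39.7 eV.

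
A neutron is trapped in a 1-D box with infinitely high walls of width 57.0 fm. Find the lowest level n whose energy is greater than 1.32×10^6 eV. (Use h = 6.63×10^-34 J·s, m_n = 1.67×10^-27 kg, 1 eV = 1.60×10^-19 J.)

E_1 = h²/(8m_nL²) = 1.013×10^-14 J = 6.331×10^4 eV.
Need n² > 1.32×10^6/6.331×10^4 = 20.85, i.e. n > 4.566.
The smallest integer satisfying this is n = 5.

n = 5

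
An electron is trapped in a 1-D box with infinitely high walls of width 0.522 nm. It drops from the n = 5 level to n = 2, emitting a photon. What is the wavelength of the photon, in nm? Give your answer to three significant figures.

E_1 = h²/(8m_eL²) = 2.211×10^-19 J, so ΔE = (5² − 2²)E_1 = 4.643×10^-18 J.
λ = hc/ΔE = (6.626×10^-34·2.998×10^8)/4.643×10^-18 = 4.28×10^-8 m = 42.8 nm.

λ = 42.8 nm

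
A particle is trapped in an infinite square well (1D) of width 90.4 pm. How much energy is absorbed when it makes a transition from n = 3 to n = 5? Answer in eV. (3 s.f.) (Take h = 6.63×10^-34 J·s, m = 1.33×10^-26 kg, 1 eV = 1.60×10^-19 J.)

E_1 = h²/(8mL²) = 5.055×10^-22 J.
|ΔE| = |3² − 5²|·E_1 = 16·5.055×10^-22 J = 8.088×10^-21 J = 0.0506 eV.

|ΔE| = 0.0506 eV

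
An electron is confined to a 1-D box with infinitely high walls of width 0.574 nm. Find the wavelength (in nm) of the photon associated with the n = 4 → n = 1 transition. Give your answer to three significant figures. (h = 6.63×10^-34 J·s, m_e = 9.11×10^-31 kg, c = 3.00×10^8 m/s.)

E_1 = h²/(8m_eL²) = 1.831×10^-19 J, so ΔE = (4² − 1²)E_1 = 2.746×10^-18 J.
λ = hc/ΔE = (6.63×10^-34·3.00×10^8)/2.746×10^-18 = 7.24×10^-8 m = 72.4 nm.

λ = 72.4 nm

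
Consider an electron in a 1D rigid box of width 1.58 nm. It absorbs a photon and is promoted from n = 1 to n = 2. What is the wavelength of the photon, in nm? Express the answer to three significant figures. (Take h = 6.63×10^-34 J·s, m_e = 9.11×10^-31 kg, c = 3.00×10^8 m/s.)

λ = 2.74×10^3 nm

E_1 = h²/(8m_eL²) = 2.416×10^-20 J, so ΔE = (2² − 1²)E_1 = 7.248×10^-20 J.
λ = hc/ΔE = (6.63×10^-34·3.00×10^8)/7.248×10^-20 = 2.74×10^-6 m = 2.74×10^3 nm.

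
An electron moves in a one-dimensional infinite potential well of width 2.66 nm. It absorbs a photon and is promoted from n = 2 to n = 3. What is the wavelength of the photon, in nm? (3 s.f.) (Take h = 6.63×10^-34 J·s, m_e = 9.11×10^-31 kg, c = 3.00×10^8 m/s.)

E_1 = h²/(8m_eL²) = 8.524×10^-21 J, so ΔE = (3² − 2²)E_1 = 4.262×10^-20 J.
λ = hc/ΔE = (6.63×10^-34·3.00×10^8)/4.262×10^-20 = 4.67×10^-6 m = 4.67×10^3 nm.

λ = 4.67×10^3 nm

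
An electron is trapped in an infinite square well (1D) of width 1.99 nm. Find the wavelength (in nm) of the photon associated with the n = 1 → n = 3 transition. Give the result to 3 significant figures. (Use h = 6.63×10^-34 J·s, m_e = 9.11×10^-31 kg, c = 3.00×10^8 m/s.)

λ = 1.63×10^3 nm

E_1 = h²/(8m_eL²) = 1.523×10^-20 J, so ΔE = (3² − 1²)E_1 = 1.218×10^-19 J.
λ = hc/ΔE = (6.63×10^-34·3.00×10^8)/1.218×10^-19 = 1.63×10^-6 m = 1.63×10^3 nm.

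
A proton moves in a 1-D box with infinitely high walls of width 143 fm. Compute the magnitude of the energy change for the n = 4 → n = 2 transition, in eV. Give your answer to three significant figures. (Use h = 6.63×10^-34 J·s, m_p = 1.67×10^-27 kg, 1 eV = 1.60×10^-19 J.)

E_1 = h²/(8m_pL²) = 1.609×10^-15 J.
|ΔE| = |4² − 2²|·E_1 = 12·1.609×10^-15 J = 1.931×10^-14 J = 1.21×10^5 eV.

|ΔE| = 1.21×10^5 eV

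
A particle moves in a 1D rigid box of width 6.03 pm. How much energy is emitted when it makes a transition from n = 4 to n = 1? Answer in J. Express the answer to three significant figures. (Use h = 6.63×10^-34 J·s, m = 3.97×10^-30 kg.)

|ΔE| = 5.71×10^-15 J

E_1 = h²/(8mL²) = 3.806×10^-16 J.
|ΔE| = |4² − 1²|·E_1 = 15·3.806×10^-16 J = 5.71×10^-15 J.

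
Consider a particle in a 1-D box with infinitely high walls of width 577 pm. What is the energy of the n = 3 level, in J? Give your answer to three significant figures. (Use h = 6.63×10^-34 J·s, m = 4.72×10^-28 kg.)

E_3 = 3.15×10^-21 J

For an infinite well E_n = n²h²/(8mL²), so E_1 = h²/(8mL²) = (6.63×10^-34)²/(8·4.72×10^-28·(5.77×10^-10 m)²) = 3.497×10^-22 J.
Then E_3 = 3²·E_1 = 9·3.497×10^-22 J = 3.15×10^-21 J.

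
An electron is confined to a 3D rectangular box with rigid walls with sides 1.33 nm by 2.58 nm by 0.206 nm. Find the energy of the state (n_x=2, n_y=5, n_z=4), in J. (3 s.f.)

E = 2.31×10^-17 J

For a 3D rectangular well E = (h²/8m_e)·Σ n_i²/L_i² = (6.626×10^-34)²/(8·9.109×10^-31) · [2²/(1.33 nm)² + 5²/(2.58 nm)² + 4²/(0.206 nm)²].
Evaluating gives E = 2.31×10^-17 J.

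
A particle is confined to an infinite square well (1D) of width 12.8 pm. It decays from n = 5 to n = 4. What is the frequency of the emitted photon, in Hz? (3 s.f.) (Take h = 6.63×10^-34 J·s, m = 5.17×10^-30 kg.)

E_1 = h²/(8mL²) = 6.487×10^-17 J and ΔE = (5² − 4²)E_1 = 5.838×10^-16 J.
f = ΔE/h = 5.838×10^-16/6.63×10^-34 = 8.81×10^17 Hz.

f = 8.81×10^17 Hz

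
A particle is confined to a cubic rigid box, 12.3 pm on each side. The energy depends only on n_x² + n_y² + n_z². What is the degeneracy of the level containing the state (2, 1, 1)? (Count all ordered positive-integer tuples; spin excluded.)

degeneracy = 3

The level has n_x² + n_y² + n_z² = 6. The ordered positive-integer solutions are (1, 1, 2), (1, 2, 1), (2, 1, 1).
That gives 3 states.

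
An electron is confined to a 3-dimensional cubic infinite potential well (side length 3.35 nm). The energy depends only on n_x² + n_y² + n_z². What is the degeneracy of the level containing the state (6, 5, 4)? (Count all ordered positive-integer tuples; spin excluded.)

degeneracy = 12

The level has n_x² + n_y² + n_z² = 77. The ordered positive-integer solutions are (2, 3, 8), (2, 8, 3), (3, 2, 8), (3, 8, 2), (4, 5, 6), (4, 6, 5), (5, 4, 6), (5, 6, 4), (6, 4, 5), (6, 5, 4), (8, 2, 3), (8, 3, 2).
That gives 12 states.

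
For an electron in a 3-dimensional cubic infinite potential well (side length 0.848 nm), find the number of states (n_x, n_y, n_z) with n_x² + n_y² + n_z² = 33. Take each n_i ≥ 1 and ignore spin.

The level has n_x² + n_y² + n_z² = 33. The ordered positive-integer solutions are (1, 4, 4), (2, 2, 5), (2, 5, 2), (4, 1, 4), (4, 4, 1), (5, 2, 2).
That gives 6 states.

degeneracy = 6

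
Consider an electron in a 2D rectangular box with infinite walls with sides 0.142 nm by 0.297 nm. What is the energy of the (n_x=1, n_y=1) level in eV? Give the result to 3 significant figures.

E = 22.9 eV

For a 2D rectangular well E = (h²/8m_e)·Σ n_i²/L_i² = (6.626×10^-34)²/(8·9.109×10^-31) · [1²/(0.142 nm)² + 1²/(0.297 nm)²].
Evaluating gives E = 3.671×10^-18 J = 22.9 eV.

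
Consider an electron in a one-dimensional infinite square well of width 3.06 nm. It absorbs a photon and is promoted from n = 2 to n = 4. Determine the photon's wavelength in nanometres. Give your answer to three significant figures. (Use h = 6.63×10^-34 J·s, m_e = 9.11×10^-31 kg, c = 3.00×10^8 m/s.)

E_1 = h²/(8m_eL²) = 6.441×10^-21 J, so ΔE = (4² − 2²)E_1 = 7.729×10^-20 J.
λ = hc/ΔE = (6.63×10^-34·3.00×10^8)/7.729×10^-20 = 2.57×10^-6 m = 2.57×10^3 nm.

λ = 2.57×10^3 nm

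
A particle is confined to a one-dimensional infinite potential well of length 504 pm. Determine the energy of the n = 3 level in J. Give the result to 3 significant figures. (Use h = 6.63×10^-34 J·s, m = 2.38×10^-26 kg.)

E_3 = 8.18×10^-23 J

For an infinite well E_n = n²h²/(8mL²), so E_1 = h²/(8mL²) = (6.63×10^-34)²/(8·2.38×10^-26·(5.04×10^-10 m)²) = 9.089×10^-24 J.
Then E_3 = 3²·E_1 = 9·9.089×10^-24 J = 8.18×10^-23 J.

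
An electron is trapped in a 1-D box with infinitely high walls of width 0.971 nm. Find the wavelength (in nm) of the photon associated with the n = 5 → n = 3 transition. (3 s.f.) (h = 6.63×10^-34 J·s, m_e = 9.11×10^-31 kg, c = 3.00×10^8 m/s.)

λ = 194 nm

E_1 = h²/(8m_eL²) = 6.397×10^-20 J, so ΔE = (5² − 3²)E_1 = 1.024×10^-18 J.
λ = hc/ΔE = (6.63×10^-34·3.00×10^8)/1.024×10^-18 = 1.94×10^-7 m = 194 nm.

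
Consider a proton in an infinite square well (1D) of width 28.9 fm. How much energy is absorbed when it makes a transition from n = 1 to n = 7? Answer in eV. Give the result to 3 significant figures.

E_1 = h²/(8m_pL²) = 3.928×10^-14 J.
|ΔE| = |1² − 7²|·E_1 = 48·3.928×10^-14 J = 1.885×10^-12 J = 1.18×10^7 eV.

|ΔE| = 1.18×10^7 eV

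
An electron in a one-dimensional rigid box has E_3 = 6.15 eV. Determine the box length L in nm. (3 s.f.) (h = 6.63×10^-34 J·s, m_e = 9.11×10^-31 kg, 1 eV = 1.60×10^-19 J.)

From E_n = n²h²/(8m_eL²), L = n·h/√(8m_eE_n).
E_3 = 6.15 eV = 9.840×10^-19 J, so L = 3·6.63×10^-34/√(8·9.11×10^-31·9.840×10^-19) = 7.43×10^-10 m = 0.743 nm.

L = 0.743 nm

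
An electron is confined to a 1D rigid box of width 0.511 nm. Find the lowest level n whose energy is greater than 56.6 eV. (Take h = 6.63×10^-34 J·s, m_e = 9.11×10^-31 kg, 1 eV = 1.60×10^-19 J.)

E_1 = h²/(8m_eL²) = 2.310×10^-19 J = 1.444 eV.
Need n² > 56.6/1.444 = 39.20, i.e. n > 6.261.
The smallest integer satisfying this is n = 7.

n = 7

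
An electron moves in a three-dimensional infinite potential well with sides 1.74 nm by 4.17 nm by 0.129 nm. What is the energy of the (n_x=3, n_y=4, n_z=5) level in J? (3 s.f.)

For a 3D rectangular well E = (h²/8m_e)·Σ n_i²/L_i² = (6.626×10^-34)²/(8·9.109×10^-31) · [3²/(1.74 nm)² + 4²/(4.17 nm)² + 5²/(0.129 nm)²].
Evaluating gives E = 9.07×10^-17 J.

E = 9.07×10^-17 J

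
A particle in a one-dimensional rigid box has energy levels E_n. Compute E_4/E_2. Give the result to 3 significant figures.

E_n ∝ n², so E_4/E_2 = 4²/2² = 16/4 = 4.00.

4.00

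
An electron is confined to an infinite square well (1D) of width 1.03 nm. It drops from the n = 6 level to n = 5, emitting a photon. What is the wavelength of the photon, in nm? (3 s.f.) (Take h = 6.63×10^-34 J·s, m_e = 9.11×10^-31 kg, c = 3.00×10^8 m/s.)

λ = 318 nm

E_1 = h²/(8m_eL²) = 5.685×10^-20 J, so ΔE = (6² − 5²)E_1 = 6.254×10^-19 J.
λ = hc/ΔE = (6.63×10^-34·3.00×10^8)/6.254×10^-19 = 3.18×10^-7 m = 318 nm.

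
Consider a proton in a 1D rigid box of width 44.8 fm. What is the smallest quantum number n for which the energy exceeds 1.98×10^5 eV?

n = 2

E_1 = h²/(8m_pL²) = 1.634×10^-14 J = 1.020×10^5 eV.
Need n² > 1.98×10^5/1.020×10^5 = 1.941, i.e. n > 1.393.
The smallest integer satisfying this is n = 2.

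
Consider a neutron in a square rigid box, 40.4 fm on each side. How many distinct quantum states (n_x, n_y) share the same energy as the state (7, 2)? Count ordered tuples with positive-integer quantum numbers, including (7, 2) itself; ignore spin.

degeneracy = 2

The level has n_x² + n_y² = 53. The ordered positive-integer solutions are (2, 7), (7, 2).
That gives 2 states.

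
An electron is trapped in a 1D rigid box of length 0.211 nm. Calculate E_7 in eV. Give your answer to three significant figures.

E_7 = 414 eV

For an infinite well E_n = n²h²/(8m_eL²), so E_1 = h²/(8m_eL²) = (6.626×10^-34)²/(8·9.109×10^-31·(2.11×10^-10 m)²) = 1.353×10^-18 J.
Then E_7 = 7²·E_1 = 49·1.353×10^-18 J = 6.630×10^-17 J.
Converting, E_7 = 6.630×10^-17 J / (1.602×10^-19 J/eV) = 414 eV.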